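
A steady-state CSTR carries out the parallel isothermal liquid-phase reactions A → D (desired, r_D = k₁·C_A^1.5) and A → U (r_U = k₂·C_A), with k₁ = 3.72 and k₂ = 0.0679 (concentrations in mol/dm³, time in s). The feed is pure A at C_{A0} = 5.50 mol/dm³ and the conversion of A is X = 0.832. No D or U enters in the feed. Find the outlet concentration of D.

4.49 mol/dm³

Exit C_A = C_{A0}(1−X) = 5.50×0.168 = 0.9240 mol/dm³.
A CSTR operates uniformly at the exit composition, giving r_D = 3.304 and r_U = 0.06274 (each k·C_A^n at C_A = 0.9240).
Fraction of consumed A going to D: r_D/(r_D+r_U) = 0.9814.
C_D = 0.9814·C_{A0}·X = 0.9814×5.50×0.832 = 4.49 mol/dm³.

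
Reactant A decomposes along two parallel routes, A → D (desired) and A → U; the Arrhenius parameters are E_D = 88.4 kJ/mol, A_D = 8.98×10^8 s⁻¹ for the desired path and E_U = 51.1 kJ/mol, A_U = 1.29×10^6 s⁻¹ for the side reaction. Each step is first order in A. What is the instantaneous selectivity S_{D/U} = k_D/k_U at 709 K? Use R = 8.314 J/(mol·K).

With equal orders, S_{D/U} = k_D/k_U = (A_D/A_U)·exp[(E_U−E_D)/(RT)].
(E_U−E_D)/(RT) = (51.1−88.4)×10³/(8.314×709) = -37300/5895 = -6.328.
k_D/k_U = (8.98×10^8/1.29×10^6)·exp(-6.328) = 696.1 × 0.001786 = 1.24.
Since E_D > E_U, raising the temperature improves selectivity toward D.

1.24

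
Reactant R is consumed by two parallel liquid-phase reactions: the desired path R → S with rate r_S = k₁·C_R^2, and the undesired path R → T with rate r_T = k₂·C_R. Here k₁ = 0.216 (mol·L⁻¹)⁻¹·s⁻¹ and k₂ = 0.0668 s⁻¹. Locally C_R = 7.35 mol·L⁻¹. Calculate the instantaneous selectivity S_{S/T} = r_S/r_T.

23.8

S_{S/T} = r_S/r_T = (k₁·C_R^2)/(k₂·C_R) = (k₁/k₂)·C_R.
= (0.216×7.350^2) / (0.0668×7.350) = 11.67/0.4910 = 23.8.
Since the desired path is higher order in R, keeping C_R high (PFR or concentrated feed) favours S.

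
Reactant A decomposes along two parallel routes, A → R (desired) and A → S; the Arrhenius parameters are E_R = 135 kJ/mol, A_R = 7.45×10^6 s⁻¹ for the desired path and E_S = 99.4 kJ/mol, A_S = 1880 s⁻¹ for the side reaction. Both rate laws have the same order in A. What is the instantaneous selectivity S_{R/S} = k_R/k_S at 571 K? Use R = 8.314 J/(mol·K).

Since both paths have the same order in A, the concentration cancels and S_{R/S} = k_R/k_S = (A_R/A_S)·exp[(E_S−E_R)/(RT)].
(E_S−E_R)/(RT) = (99.4−135)×10³/(8.314×571) = -35600/4747 = -7.499.
k_R/k_S = (7.45×10^6/1880)·exp(-7.499) = 3963 × 5.536×10^-4 = 2.19.
Since E_R > E_S, raising the temperature improves selectivity toward R.

2.19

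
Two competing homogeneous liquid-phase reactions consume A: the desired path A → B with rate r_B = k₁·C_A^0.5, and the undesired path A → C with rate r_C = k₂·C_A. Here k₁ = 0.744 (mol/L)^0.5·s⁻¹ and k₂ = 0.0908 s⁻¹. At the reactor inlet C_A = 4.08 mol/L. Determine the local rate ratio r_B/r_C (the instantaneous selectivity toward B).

S_{B/C} = r_B/r_C = (k₁·C_A^0.5)/(k₂·C_A) = (k₁/k₂)·C_A^-0.5.
= (0.744×4.080^0.5) / (0.0908×4.080) = 1.503/0.3705 = 4.06.

4.06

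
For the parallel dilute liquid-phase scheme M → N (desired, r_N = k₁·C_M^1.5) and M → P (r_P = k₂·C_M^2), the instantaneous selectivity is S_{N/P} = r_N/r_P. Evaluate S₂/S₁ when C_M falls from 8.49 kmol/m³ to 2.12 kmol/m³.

S_{N/P} = (k₁/k₂)·C_M^-0.5, so S₂/S₁ = (C_{M,2}/C_{M,1})^-0.5.
= (2.12/8.49)^(-0.5) = (0.2497)^(-0.5) = 2.00.

2.00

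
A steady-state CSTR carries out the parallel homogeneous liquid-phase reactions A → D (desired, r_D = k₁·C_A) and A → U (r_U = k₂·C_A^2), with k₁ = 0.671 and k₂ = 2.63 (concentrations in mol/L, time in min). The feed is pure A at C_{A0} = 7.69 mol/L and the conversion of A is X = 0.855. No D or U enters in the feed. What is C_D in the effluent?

Exit C_A = C_{A0}(1−X) = 7.69×0.145 = 1.115 mol/L.
In a CSTR the entire volume is at exit conditions, so r_D = 0.671×1.115 = 0.7482 and r_U = 2.63×1.115^2 = 3.270.
Fraction of consumed A going to D: r_D/(r_D+r_U) = 0.1862.
C_D = 0.1862·C_{A0}·X = 0.1862×7.69×0.855 = 1.22 mol/L.

1.22 mol/L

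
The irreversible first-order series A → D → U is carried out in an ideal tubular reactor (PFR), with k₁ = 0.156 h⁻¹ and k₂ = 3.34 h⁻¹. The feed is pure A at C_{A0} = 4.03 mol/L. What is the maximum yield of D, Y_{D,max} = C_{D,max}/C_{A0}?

Evaluating C_D at τ_opt = ln(k₂/k₁)/(k₂−k₁) gives C_{D,max}/C_{A0} = (k₁/k₂)^[k₂/(k₂−k₁)].
= (0.156/3.34)^(3.34/(3.34−0.156)) = (0.04671)^(1.049) = 0.04020.

0.0402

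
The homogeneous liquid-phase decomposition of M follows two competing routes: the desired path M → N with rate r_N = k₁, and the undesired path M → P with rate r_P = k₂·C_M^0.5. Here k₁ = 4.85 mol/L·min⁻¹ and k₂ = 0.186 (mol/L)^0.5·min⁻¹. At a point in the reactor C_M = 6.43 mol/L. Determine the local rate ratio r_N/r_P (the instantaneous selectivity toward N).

S_{N/P} = r_N/r_P = (k₁)/(k₂·C_M^0.5) = (k₁/k₂)·C_M^-0.5.
= (4.85) / (0.186×6.430^0.5) = 4.850/0.4716 = 10.3.
The undesired path is higher order in M, so low C_M (CSTR or dilute feed) favours N.

10.3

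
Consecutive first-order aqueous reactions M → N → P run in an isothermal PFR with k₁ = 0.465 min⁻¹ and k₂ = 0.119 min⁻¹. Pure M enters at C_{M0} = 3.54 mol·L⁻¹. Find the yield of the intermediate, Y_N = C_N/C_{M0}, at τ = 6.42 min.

0.558

Solving the coupled first-order balances gives C_N(τ) = [k₁/(k₂−k₁)]·C_{M0}·(e^(−k₁τ) − e^(−k₂τ)).
e^(−k₁τ) = e^(−0.465×6.42) = e^(−2.985) = 0.05052; e^(−k₂τ) = e^(−0.7640) = 0.4658.
C_N = 0.465×3.54/(0.119−0.465) × (0.05052−0.4658) = (-4.758)×(-0.4153) = 1.976 mol·L⁻¹.
Y_N = C_N/C_{M0} = 1.976/3.54 = 0.558.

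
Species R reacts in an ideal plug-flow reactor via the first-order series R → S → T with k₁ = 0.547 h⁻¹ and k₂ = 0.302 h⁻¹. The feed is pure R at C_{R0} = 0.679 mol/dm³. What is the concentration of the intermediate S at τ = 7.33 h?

The intermediate concentration in a first-order A→B→C sequence is C_S = k₁C_{R0}(e^(−k₁τ) − e^(−k₂τ))/(k₂−k₁).
e^(−k₁τ) = e^(−0.547×7.33) = e^(−4.010) = 0.01814; e^(−k₂τ) = e^(−2.214) = 0.1093.
C_S = 0.547×0.679/(0.302−0.547) × (0.01814−0.1093) = (-1.516)×(-0.09116) = 0.1382 mol/dm³.

0.138 mol/dm³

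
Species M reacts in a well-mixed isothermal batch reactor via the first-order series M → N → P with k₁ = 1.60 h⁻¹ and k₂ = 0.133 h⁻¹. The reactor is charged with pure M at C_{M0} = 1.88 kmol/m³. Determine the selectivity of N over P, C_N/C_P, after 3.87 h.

1.87

For first-order series with pure M initially, C_N(t) = k₁C_{M0}/(k₂−k₁)·(e^(−k₁t) − e^(−k₂t)).
e^(−k₁t) = e^(−1.60×3.87) = e^(−6.192) = 0.002046; e^(−k₂t) = e^(−0.5147) = 0.5977.
C_N = 1.60×1.88/(0.133−1.60) × (0.002046−0.5977) = (-2.050)×(-0.5956) = 1.221 kmol/m³.
C_M = C_{M0}e^(−k₁t) = 0.003846 kmol/m³, so C_P = C_{M0}−C_M−C_N = 0.6549 kmol/m³; C_N/C_P = 1.87.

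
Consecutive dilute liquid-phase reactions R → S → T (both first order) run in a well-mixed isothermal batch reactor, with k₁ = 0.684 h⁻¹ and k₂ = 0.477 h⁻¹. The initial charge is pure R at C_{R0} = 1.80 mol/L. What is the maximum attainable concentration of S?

Evaluating C_S at t_opt = ln(k₂/k₁)/(k₂−k₁) gives C_{S,max}/C_{R0} = (k₁/k₂)^[k₂/(k₂−k₁)].
= (0.684/0.477)^(0.477/(0.477−0.684)) = (1.434)^(-2.304) = 0.4358.
C_{S,max} = 0.4358×1.80 = 0.784 mol/L.

0.784 mol/L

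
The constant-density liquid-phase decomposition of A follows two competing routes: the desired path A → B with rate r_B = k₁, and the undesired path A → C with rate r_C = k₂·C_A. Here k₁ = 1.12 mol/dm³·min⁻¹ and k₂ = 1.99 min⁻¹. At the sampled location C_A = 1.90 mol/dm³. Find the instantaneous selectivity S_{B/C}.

S_{B/C} = r_B/r_C = (k₁)/(k₂·C_A) = (k₁/k₂)·C_A⁻¹.
= (1.12) / (1.99×1.900) = 1.120/3.781 = 0.296.

0.296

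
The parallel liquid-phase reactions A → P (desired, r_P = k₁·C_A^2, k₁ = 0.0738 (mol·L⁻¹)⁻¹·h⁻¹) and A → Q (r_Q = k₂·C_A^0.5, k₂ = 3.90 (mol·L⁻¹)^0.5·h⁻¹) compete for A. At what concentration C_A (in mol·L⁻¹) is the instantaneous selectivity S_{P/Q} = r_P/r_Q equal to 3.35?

S_{P/Q} = (k₁/k₂)·C_A^1.5 ⇒ C_A = (S·k₂/k₁)^(1/1.5).
= (3.35×3.90/0.0738)^(0.6667) = (177.0)^(0.6667) = 31.5 mol·L⁻¹.

31.5 mol·L⁻¹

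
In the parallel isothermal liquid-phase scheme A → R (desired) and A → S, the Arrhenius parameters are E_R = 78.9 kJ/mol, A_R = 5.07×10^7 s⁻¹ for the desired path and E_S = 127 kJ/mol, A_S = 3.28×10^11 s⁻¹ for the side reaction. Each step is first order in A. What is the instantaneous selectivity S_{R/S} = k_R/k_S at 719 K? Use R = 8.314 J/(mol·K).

0.483

k_R/k_S = (A_R/A_S)·exp[−(E_R−E_S)/(RT)] = (A_R/A_S)·exp[(E_S−E_R)/(RT)].
(E_S−E_R)/(RT) = (127−78.9)×10³/(8.314×719) = 48100/5978 = 8.046.
k_R/k_S = (5.07×10^7/3.28×10^11)·exp(8.046) = 1.546×10^-4 × 3123 = 0.483.
Since E_R < E_S, lowering the temperature improves selectivity toward R.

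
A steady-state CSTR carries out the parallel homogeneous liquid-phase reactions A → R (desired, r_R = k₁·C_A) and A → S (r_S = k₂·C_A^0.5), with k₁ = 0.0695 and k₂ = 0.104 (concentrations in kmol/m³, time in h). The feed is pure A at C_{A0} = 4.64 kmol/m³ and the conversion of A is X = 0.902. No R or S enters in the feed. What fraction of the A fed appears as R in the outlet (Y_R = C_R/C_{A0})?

0.280

Exit C_A = C_{A0}(1−X) = 4.64×0.0980 = 0.4547 kmol/m³.
A CSTR operates uniformly at the exit composition, giving r_R = 0.03160 and r_S = 0.07013 (each k·C_A^n at C_A = 0.4547).
Fraction of consumed A going to R: r_R/(r_R+r_S) = 0.3106.
C_R = 0.3106·C_{A0}·X = 0.3106×4.64×0.902 = 1.30 kmol/m³; Y_R = C_R/C_{A0} = 0.280.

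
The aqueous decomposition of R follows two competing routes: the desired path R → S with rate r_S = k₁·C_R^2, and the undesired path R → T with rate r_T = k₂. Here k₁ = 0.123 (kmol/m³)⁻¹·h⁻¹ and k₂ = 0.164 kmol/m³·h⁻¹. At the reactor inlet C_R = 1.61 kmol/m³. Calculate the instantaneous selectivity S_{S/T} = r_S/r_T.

1.94

S_{S/T} = r_S/r_T = (k₁·C_R^2)/(k₂) = (k₁/k₂)·C_R^2.
= (0.123×1.610^2) / (0.164) = 0.3188/0.1640 = 1.94.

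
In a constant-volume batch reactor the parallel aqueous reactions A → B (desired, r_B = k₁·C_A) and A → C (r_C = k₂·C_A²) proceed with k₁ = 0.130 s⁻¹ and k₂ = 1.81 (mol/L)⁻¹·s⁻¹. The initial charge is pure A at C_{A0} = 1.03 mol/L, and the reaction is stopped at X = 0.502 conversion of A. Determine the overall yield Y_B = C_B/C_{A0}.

C_A = C_{A0}(1−X) = 0.5129 mol/L.
Along a PFR/batch, dC_B/dC_A = −r_B/(r_B+r_C) = −k₁/(k₁+k₂·C_A).
Integrating from C_{A0} to C_A: C_B = (0.130/1.81)·ln[(0.130+1.81·1.03)/(0.130+1.81·0.513)] = 0.07182·ln(1.994/1.058) = 0.04550 mol/L.
Y_B = C_B/C_{A0} = 0.04550/1.03 = 0.0442.

0.0442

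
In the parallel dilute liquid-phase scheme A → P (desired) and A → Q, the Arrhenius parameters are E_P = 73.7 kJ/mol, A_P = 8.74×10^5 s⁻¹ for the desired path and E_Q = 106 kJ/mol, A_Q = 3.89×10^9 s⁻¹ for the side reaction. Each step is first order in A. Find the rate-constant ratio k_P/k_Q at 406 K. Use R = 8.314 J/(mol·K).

3.22

With equal orders, S_{P/Q} = k_P/k_Q = (A_P/A_Q)·exp[(E_Q−E_P)/(RT)].
(E_Q−E_P)/(RT) = (106−73.7)×10³/(8.314×406) = 32300/3375 = 9.569.
k_P/k_Q = (8.74×10^5/3.89×10^9)·exp(9.569) = 2.247×10^-4 × 14314 = 3.22.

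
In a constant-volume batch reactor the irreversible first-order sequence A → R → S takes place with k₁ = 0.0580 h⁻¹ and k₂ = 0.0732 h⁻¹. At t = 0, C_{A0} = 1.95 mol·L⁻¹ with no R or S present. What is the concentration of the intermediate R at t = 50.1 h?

For first-order series with pure A initially, C_R(t) = k₁C_{A0}/(k₂−k₁)·(e^(−k₁t) − e^(−k₂t)).
e^(−k₁t) = e^(−0.0580×50.1) = e^(−2.906) = 0.05471; e^(−k₂t) = e^(−3.667) = 0.02554.
C_R = 0.0580×1.95/(0.0732−0.0580) × (0.05471−0.02554) = 7.441×0.02916 = 0.2170 mol·L⁻¹.

0.217 mol·L⁻¹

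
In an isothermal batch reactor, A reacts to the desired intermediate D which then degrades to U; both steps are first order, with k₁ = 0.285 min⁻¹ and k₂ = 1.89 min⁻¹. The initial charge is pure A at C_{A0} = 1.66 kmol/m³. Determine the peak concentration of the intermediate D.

At the optimum, C_{D,max}/C_{A0} = (k₁/k₂)^[k₂/(k₂−k₁)].
= (0.285/1.89)^(1.89/(1.89−0.285)) = (0.1508)^(1.178) = 0.1078.
C_{D,max} = 0.1078×1.66 = 0.179 kmol/m³.

0.179 kmol/m³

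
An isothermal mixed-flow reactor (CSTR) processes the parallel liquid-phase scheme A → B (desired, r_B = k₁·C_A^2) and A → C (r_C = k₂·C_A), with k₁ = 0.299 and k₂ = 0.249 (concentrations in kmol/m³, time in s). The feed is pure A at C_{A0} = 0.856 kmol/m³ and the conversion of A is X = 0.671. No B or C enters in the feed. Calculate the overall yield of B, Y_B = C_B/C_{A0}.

0.170

Exit C_A = C_{A0}(1−X) = 0.856×0.329 = 0.2816 kmol/m³.
In a CSTR the entire volume is at exit conditions, so r_B = 0.299×0.2816^2 = 0.02371 and r_C = 0.249×0.2816 = 0.07012.
Fraction of consumed A going to B: r_B/(r_B+r_C) = 0.2527.
C_B = 0.2527·C_{A0}·X = 0.2527×0.856×0.671 = 0.145 kmol/m³; Y_B = C_B/C_{A0} = 0.170.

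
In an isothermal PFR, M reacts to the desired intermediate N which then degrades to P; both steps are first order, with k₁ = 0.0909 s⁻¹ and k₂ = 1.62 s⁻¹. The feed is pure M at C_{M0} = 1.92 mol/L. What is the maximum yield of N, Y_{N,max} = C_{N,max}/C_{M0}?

At the optimum, C_{N,max}/C_{M0} = (k₁/k₂)^[k₂/(k₂−k₁)].
= (0.0909/1.62)^(1.62/(1.62−0.0909)) = (0.05611)^(1.059) = 0.04728.

0.0473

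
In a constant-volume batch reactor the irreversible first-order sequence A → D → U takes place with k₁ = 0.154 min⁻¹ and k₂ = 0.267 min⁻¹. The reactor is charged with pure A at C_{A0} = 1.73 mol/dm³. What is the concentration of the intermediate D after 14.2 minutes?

For first-order series with pure A initially, C_D(t) = k₁C_{A0}/(k₂−k₁)·(e^(−k₁t) − e^(−k₂t)).
e^(−k₁t) = e^(−0.154×14.2) = e^(−2.187) = 0.1123; e^(−k₂t) = e^(−3.791) = 0.02256.
C_D = 0.154×1.73/(0.267−0.154) × (0.1123−0.02256) = 2.358×0.08971 = 0.2115 mol/dm³.

0.212 mol/dm³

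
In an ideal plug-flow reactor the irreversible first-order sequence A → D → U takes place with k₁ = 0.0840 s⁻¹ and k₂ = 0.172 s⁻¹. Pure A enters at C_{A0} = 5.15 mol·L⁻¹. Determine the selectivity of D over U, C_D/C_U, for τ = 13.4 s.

0.465

Solving the coupled first-order balances gives C_D(τ) = [k₁/(k₂−k₁)]·C_{A0}·(e^(−k₁τ) − e^(−k₂τ)).
e^(−k₁τ) = e^(−0.0840×13.4) = e^(−1.126) = 0.3245; e^(−k₂τ) = e^(−2.305) = 0.09978.
C_D = 0.0840×5.15/(0.172−0.0840) × (0.3245−0.09978) = 4.916×0.2247 = 1.105 mol·L⁻¹.
C_A = C_{A0}e^(−k₁τ) = 1.671 mol·L⁻¹, so C_U = C_{A0}−C_A−C_D = 2.375 mol·L⁻¹; C_D/C_U = 0.465.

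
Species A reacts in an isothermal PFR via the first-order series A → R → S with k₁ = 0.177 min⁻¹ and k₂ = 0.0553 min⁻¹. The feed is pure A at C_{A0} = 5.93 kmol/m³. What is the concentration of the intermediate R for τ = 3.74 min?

For first-order series with pure A initially, C_R(τ) = k₁C_{A0}/(k₂−k₁)·(e^(−k₁τ) − e^(−k₂τ)).
e^(−k₁τ) = e^(−0.177×3.74) = e^(−0.6620) = 0.5158; e^(−k₂τ) = e^(−0.2068) = 0.8132.
C_R = 0.177×5.93/(0.0553−0.177) × (0.5158−0.8132) = (-8.625)×(-0.2973) = 2.564 kmol/m³.

2.56 kmol/m³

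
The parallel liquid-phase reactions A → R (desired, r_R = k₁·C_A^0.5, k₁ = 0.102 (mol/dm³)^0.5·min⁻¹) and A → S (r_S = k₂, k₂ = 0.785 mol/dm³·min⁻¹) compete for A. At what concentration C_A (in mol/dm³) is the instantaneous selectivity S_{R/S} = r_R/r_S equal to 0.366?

S_{R/S} = (k₁/k₂)·C_A^0.5 ⇒ C_A = (S·k₂/k₁)^(2).
= (0.366×0.785/0.102)^(2) = (2.817)^(2) = 7.93 mol/dm³.

7.93 mol/dm³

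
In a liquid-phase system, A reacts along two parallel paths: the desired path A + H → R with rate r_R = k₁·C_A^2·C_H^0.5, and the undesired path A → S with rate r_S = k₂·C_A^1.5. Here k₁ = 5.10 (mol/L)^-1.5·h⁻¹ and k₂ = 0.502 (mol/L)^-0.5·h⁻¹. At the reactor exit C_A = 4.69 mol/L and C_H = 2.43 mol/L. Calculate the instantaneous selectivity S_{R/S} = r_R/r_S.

34.3

S_{R/S} = r_R/r_S = (k₁·C_A^2·C_H^0.5)/(k₂·C_A^1.5) = (k₁/k₂)·C_A^0.5·C_H^0.5.
= (5.10×4.690^2×2.430^0.5) / (0.502×4.690^1.5) = 174.9/5.099 = 34.3.
Since the desired path is higher order in A, keeping C_A high (PFR or concentrated feed) favours R.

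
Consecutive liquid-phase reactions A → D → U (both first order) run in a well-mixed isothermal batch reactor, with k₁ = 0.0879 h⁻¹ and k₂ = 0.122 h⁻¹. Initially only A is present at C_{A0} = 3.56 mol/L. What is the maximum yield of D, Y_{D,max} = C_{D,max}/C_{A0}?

0.309

At the optimum, C_{D,max}/C_{A0} = (k₁/k₂)^[k₂/(k₂−k₁)].
= (0.0879/0.122)^(0.122/(0.122−0.0879)) = (0.7205)^(3.578) = 0.3095.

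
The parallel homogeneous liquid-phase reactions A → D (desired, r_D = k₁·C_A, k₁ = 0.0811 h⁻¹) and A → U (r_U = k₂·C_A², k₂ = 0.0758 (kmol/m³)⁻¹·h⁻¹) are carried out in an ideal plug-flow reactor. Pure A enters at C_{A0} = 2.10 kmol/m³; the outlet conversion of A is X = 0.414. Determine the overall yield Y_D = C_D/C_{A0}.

0.163

C_A = C_{A0}(1−X) = 1.231 kmol/m³.
Along a PFR/batch, dC_D/dC_A = −r_D/(r_D+r_U) = −k₁/(k₁+k₂·C_A).
Integrating from C_{A0} to C_A: C_D = (0.0811/0.0758)·ln[(0.0811+0.0758·2.10)/(0.0811+0.0758·1.23)] = 1.070·ln(0.2403/0.1744) = 0.3430 kmol/m³.
Y_D = C_D/C_{A0} = 0.3430/2.10 = 0.163.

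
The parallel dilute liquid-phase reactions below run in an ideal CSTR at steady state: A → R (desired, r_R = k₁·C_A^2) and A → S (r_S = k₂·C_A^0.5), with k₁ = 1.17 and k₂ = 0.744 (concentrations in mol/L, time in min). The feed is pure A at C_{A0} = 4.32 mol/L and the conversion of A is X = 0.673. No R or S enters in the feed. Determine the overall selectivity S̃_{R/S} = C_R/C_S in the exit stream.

Exit C_A = C_{A0}(1−X) = 4.32×0.327 = 1.413 mol/L.
A CSTR operates uniformly at the exit composition, giving r_R = 2.335 and r_S = 0.8843 (each k·C_A^n at C_A = 1.413).
Overall selectivity = C_R/C_S = r_Rτ/(r_Sτ) = r_R/r_S = 2.64.

2.64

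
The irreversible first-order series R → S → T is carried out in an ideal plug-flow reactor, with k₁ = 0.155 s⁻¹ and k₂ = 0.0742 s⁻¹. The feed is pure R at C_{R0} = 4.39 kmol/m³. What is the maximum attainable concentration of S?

At the optimum, C_{S,max}/C_{R0} = (k₁/k₂)^[k₂/(k₂−k₁)].
= (0.155/0.0742)^(0.0742/(0.0742−0.155)) = (2.089)^(-0.9183) = 0.5084.
C_{S,max} = 0.5084×4.39 = 2.23 kmol/m³.

2.23 kmol/m³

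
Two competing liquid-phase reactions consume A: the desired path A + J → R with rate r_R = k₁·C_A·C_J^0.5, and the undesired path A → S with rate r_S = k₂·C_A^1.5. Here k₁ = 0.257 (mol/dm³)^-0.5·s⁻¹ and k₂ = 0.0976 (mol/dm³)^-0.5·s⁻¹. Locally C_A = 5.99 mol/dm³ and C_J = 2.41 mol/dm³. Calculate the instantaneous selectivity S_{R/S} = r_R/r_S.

S_{R/S} = r_R/r_S = (k₁·C_A·C_J^0.5)/(k₂·C_A^1.5) = (k₁/k₂)·C_A^-0.5·C_J^0.5.
= (0.257×5.990×2.410^0.5) / (0.0976×5.990^1.5) = 2.390/1.431 = 1.67.
The undesired path is higher order in A, so low C_A (CSTR or dilute feed) favours R.

1.67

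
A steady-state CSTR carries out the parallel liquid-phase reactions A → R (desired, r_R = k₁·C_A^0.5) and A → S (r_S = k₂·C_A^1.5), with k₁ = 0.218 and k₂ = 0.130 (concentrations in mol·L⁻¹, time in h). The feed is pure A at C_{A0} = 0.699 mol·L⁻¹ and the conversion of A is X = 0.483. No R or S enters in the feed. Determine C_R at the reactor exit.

Exit C_A = C_{A0}(1−X) = 0.699×0.517 = 0.3614 mol·L⁻¹.
In a CSTR the entire volume is at exit conditions, so r_R = 0.218×0.3614^0.5 = 0.1311 and r_S = 0.130×0.3614^1.5 = 0.02824.
Fraction of consumed A going to R: r_R/(r_R+r_S) = 0.8227.
C_R = 0.8227·C_{A0}·X = 0.8227×0.699×0.483 = 0.278 mol·L⁻¹.

0.278 mol·L⁻¹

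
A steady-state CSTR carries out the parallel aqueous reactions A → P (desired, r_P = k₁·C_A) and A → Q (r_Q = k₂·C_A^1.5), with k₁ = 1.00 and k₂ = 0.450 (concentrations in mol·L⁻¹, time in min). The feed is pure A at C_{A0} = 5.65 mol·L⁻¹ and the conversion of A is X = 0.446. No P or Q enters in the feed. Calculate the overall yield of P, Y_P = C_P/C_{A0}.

0.248

Exit C_A = C_{A0}(1−X) = 5.65×0.554 = 3.130 mol·L⁻¹.
Rates in a CSTR are evaluated at the outlet concentration: r_P = 1.00×3.130 = 3.130, r_Q = 0.450×3.130^1.5 = 2.492.
Fraction of consumed A going to P: r_P/(r_P+r_Q) = 0.5567.
C_P = 0.5567·C_{A0}·X = 0.5567×5.65×0.446 = 1.40 mol·L⁻¹; Y_P = C_P/C_{A0} = 0.248.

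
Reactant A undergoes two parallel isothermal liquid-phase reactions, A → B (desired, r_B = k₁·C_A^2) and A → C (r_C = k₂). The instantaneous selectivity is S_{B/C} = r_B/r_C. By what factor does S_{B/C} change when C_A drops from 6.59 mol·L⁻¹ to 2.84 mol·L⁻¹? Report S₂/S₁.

S_{B/C} = (k₁/k₂)·C_A^2, so S₂/S₁ = (C_{A,2}/C_{A,1})^2.
= (2.84/6.59)^2 = (0.4310)^2 = 0.186.
Selectivity toward B falls as C_A falls — high-concentration operation is favoured.

0.186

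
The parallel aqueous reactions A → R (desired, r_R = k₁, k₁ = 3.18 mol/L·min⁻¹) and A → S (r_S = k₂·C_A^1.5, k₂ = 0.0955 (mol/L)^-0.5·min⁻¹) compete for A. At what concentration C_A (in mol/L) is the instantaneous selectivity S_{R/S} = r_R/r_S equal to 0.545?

15.5 mol/L

S_{R/S} = (k₁/k₂)·C_A^-1.5 ⇒ C_A = (S·k₂/k₁)^(1/(-1.5)).
= (0.545×0.0955/3.18)^(-0.6667) = (0.01637)^(-0.6667) = 15.5 mol/L.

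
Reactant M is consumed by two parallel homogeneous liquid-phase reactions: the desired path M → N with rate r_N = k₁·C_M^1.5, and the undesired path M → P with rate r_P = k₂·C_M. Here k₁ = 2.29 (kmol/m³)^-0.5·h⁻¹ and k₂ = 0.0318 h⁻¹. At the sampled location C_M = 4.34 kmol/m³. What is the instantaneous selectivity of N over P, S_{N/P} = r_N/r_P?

150

S_{N/P} = r_N/r_P = (k₁·C_M^1.5)/(k₂·C_M) = (k₁/k₂)·C_M^0.5.
= (2.29×4.340^1.5) / (0.0318×4.340) = 20.70/0.1380 = 150.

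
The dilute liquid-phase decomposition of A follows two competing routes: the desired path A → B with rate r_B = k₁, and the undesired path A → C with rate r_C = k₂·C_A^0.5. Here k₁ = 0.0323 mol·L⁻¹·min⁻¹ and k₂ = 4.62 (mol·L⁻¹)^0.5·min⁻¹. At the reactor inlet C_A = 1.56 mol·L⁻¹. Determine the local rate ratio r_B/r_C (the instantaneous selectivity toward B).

0.00560

S_{B/C} = r_B/r_C = (k₁)/(k₂·C_A^0.5) = (k₁/k₂)·C_A^-0.5.
= (0.0323) / (4.62×1.560^0.5) = 0.03230/5.770 = 0.00560.
The undesired path is higher order in A, so low C_A (CSTR or dilute feed) favours B.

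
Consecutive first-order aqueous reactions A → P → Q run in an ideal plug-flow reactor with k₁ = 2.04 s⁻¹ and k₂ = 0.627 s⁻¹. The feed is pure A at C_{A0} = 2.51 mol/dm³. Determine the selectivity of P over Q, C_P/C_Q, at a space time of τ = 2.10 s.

For first-order series with pure A initially, C_P(τ) = k₁C_{A0}/(k₂−k₁)·(e^(−k₁τ) − e^(−k₂τ)).
e^(−k₁τ) = e^(−2.04×2.10) = e^(−4.284) = 0.01379; e^(−k₂τ) = e^(−1.317) = 0.2680.
C_P = 2.04×2.51/(0.627−2.04) × (0.01379−0.2680) = (-3.624)×(-0.2542) = 0.9213 mol/dm³.
C_A = C_{A0}e^(−k₁τ) = 0.03461 mol/dm³, so C_Q = C_{A0}−C_A−C_P = 1.554 mol/dm³; C_P/C_Q = 0.593.

0.593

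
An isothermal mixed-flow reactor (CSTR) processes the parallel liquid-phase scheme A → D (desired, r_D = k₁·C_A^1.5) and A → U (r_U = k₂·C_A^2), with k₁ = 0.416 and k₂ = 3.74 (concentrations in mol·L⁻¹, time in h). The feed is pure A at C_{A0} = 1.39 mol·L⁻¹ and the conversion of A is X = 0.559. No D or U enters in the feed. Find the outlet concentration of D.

0.0967 mol·L⁻¹

Exit C_A = C_{A0}(1−X) = 1.39×0.441 = 0.6130 mol·L⁻¹.
Rates in a CSTR are evaluated at the outlet concentration: r_D = 0.416×0.6130^1.5 = 0.1997, r_U = 3.74×0.6130^2 = 1.405.
Fraction of consumed A going to D: r_D/(r_D+r_U) = 0.1244.
C_D = 0.1244·C_{A0}·X = 0.1244×1.39×0.559 = 0.0967 mol·L⁻¹.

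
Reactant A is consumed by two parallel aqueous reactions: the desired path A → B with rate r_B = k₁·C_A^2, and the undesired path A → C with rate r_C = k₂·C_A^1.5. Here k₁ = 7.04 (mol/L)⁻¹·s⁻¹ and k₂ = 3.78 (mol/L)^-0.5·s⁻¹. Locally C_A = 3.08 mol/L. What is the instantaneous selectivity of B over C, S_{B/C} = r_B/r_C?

S_{B/C} = r_B/r_C = (k₁·C_A^2)/(k₂·C_A^1.5) = (k₁/k₂)·C_A^0.5.
= (7.04×3.080^2) / (3.78×3.080^1.5) = 66.78/20.43 = 3.27.
Since the desired path is higher order in A, keeping C_A high (PFR or concentrated feed) favours B.

3.27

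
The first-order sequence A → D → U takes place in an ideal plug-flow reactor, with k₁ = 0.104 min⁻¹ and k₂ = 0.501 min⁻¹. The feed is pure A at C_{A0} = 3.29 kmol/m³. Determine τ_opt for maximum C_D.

3.96 min

Setting dC_D/dτ = 0 gives τ_opt = ln(k₂/k₁)/(k₂−k₁).
= ln(0.501/0.104)/(0.501−0.104) = ln(4.817)/0.3970 = 1.572/0.3970 = 3.96 min.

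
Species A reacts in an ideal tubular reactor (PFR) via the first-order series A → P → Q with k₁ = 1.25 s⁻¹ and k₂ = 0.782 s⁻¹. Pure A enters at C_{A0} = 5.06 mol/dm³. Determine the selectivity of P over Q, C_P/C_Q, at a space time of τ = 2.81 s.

0.288

For first-order series with pure A initially, C_P(τ) = k₁C_{A0}/(k₂−k₁)·(e^(−k₁τ) − e^(−k₂τ)).
e^(−k₁τ) = e^(−1.25×2.81) = e^(−3.513) = 0.02982; e^(−k₂τ) = e^(−2.197) = 0.1111.
C_P = 1.25×5.06/(0.782−1.25) × (0.02982−0.1111) = (-13.51)×(-0.08127) = 1.098 mol/dm³.
C_A = C_{A0}e^(−k₁τ) = 0.1509 mol/dm³, so C_Q = C_{A0}−C_A−C_P = 3.811 mol/dm³; C_P/C_Q = 0.288.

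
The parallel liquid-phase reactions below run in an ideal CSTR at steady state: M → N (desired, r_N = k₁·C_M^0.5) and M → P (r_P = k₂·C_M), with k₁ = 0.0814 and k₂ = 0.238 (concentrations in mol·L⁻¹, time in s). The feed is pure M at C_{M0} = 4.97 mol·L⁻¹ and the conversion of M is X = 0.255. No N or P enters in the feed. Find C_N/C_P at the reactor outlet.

0.178

Exit C_M = C_{M0}(1−X) = 4.97×0.745 = 3.703 mol·L⁻¹.
Rates in a CSTR are evaluated at the outlet concentration: r_N = 0.0814×3.703^0.5 = 0.1566, r_P = 0.238×3.703 = 0.8812.
Overall selectivity = C_N/C_P = r_Nτ/(r_Pτ) = r_N/r_P = 0.178.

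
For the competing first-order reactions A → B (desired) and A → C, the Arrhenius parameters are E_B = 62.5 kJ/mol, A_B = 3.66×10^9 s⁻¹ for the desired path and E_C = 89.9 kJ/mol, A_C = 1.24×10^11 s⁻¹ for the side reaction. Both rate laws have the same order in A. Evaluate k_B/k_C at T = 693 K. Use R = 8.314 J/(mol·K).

3.43

k_B/k_C = (A_B/A_C)·exp[−(E_B−E_C)/(RT)] = (A_B/A_C)·exp[(E_C−E_B)/(RT)].
(E_C−E_B)/(RT) = (89.9−62.5)×10³/(8.314×693) = 27400/5762 = 4.756.
k_B/k_C = (3.66×10^9/1.24×10^11)·exp(4.756) = 0.02952 × 116.2 = 3.43.
Since E_B < E_C, lowering the temperature improves selectivity toward B.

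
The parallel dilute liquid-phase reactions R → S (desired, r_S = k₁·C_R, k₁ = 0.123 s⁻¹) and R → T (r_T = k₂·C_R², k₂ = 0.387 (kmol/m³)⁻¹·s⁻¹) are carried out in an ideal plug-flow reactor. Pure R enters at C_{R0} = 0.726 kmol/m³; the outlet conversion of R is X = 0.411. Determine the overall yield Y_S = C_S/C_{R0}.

C_R = C_{R0}(1−X) = 0.4276 kmol/m³.
Along a PFR/batch, dC_S/dC_R = −r_S/(r_S+r_T) = −k₁/(k₁+k₂·C_R).
Integrating from C_{R0} to C_R: C_S = (0.123/0.387)·ln[(0.123+0.387·0.726)/(0.123+0.387·0.428)] = 0.3178·ln(0.4040/0.2885) = 0.1070 kmol/m³.
Y_S = C_S/C_{R0} = 0.1070/0.726 = 0.147.

0.147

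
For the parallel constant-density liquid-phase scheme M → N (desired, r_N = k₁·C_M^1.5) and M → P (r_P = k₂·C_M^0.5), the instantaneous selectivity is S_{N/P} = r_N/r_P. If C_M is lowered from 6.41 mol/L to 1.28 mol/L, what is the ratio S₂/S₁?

0.200

S_{N/P} = (k₁/k₂)·C_M, so S₂/S₁ = (C_{M,2}/C_{M,1}).
= 1.28/6.41 = 0.200.
Selectivity toward N falls as C_M falls — high-concentration operation is favoured.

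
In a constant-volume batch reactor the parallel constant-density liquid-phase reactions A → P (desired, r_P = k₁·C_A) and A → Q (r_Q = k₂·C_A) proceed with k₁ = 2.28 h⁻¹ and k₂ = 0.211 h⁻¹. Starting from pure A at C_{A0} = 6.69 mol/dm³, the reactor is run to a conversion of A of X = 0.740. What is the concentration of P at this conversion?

C_A = C_{A0}(1−X) = 1.739 mol/dm³.
Both paths are first order in A, so the instantaneous fraction to P is constant: dC_P/d(−C_A) = k₁/(k₁+k₂) = 0.9153.
C_P = 0.9153·(C_{A0}−C_A) = 0.9153×4.951 = 4.53 mol/dm³.

4.53 mol/dm³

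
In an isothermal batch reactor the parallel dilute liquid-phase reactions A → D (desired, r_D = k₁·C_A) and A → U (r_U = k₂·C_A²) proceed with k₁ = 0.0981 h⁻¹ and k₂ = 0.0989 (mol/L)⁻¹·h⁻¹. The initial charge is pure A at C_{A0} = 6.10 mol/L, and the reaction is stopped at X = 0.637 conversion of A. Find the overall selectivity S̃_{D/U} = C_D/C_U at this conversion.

C_A = C_{A0}(1−X) = 2.214 mol/L.
Along a PFR/batch, dC_D/dC_A = −r_D/(r_D+r_U) = −k₁/(k₁+k₂·C_A).
Integrating from C_{A0} to C_A: C_D = (0.0981/0.0989)·ln[(0.0981+0.0989·6.10)/(0.0981+0.0989·2.21)] = 0.9919·ln(0.7014/0.3171) = 0.7874 mol/L.
C_U = (C_{A0}−C_A)−C_D = 3.098 mol/L; S̃_{D/U} = 0.7874/3.098 = 0.254.

0.254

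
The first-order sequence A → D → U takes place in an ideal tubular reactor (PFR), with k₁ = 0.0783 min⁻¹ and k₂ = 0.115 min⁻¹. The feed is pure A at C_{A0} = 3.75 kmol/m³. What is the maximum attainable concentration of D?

1.12 kmol/m³

Evaluating C_D at τ_opt = ln(k₂/k₁)/(k₂−k₁) gives C_{D,max}/C_{A0} = (k₁/k₂)^[k₂/(k₂−k₁)].
= (0.0783/0.115)^(0.115/(0.115−0.0783)) = (0.6809)^(3.134) = 0.2998.
C_{D,max} = 0.2998×3.75 = 1.12 kmol/m³.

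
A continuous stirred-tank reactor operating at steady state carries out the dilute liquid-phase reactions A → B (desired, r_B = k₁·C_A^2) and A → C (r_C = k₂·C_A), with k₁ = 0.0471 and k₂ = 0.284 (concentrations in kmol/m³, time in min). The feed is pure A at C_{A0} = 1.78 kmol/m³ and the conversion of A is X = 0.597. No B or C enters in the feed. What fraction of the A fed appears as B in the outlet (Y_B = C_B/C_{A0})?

Exit C_A = C_{A0}(1−X) = 1.78×0.403 = 0.7173 kmol/m³.
A CSTR operates uniformly at the exit composition, giving r_B = 0.02424 and r_C = 0.2037 (each k·C_A^n at C_A = 0.7173).
Fraction of consumed A going to B: r_B/(r_B+r_C) = 0.1063.
C_B = 0.1063·C_{A0}·X = 0.1063×1.78×0.597 = 0.113 kmol/m³; Y_B = C_B/C_{A0} = 0.0635.

0.0635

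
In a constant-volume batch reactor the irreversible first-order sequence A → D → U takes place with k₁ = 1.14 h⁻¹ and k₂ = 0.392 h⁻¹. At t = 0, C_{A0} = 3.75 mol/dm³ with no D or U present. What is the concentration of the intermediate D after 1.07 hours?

Solving the coupled first-order balances gives C_D(t) = [k₁/(k₂−k₁)]·C_{A0}·(e^(−k₁t) − e^(−k₂t)).
e^(−k₁t) = e^(−1.14×1.07) = e^(−1.220) = 0.2953; e^(−k₂t) = e^(−0.4194) = 0.6574.
C_D = 1.14×3.75/(0.392−1.14) × (0.2953−0.6574) = (-5.715)×(-0.3621) = 2.070 mol/dm³.

2.07 mol/dm³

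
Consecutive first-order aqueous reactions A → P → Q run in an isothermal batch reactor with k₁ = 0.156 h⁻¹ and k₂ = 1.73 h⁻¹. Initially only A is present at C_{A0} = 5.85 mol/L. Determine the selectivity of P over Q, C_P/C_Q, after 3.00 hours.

0.197

The intermediate concentration in a first-order A→B→C sequence is C_P = k₁C_{A0}(e^(−k₁t) − e^(−k₂t))/(k₂−k₁).
e^(−k₁t) = e^(−0.156×3.00) = e^(−0.4680) = 0.6263; e^(−k₂t) = e^(−5.190) = 0.005572.
C_P = 0.156×5.85/(1.73−0.156) × (0.6263−0.005572) = 0.5798×0.6207 = 0.3599 mol/L.
C_A = C_{A0}e^(−k₁t) = 3.664 mol/L, so C_Q = C_{A0}−C_A−C_P = 1.827 mol/L; C_P/C_Q = 0.197.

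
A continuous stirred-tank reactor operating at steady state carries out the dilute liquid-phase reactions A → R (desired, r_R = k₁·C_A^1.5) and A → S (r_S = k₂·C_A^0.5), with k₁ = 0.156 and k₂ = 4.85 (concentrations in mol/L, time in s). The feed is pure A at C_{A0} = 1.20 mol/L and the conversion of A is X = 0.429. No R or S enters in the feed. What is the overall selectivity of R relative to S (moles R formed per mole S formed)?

Exit C_A = C_{A0}(1−X) = 1.20×0.571 = 0.6852 mol/L.
Rates in a CSTR are evaluated at the outlet concentration: r_R = 0.156×0.6852^1.5 = 0.08848, r_S = 4.85×0.6852^0.5 = 4.015.
Overall selectivity = C_R/C_S = r_Rτ/(r_Sτ) = r_R/r_S = 0.0220.

0.0220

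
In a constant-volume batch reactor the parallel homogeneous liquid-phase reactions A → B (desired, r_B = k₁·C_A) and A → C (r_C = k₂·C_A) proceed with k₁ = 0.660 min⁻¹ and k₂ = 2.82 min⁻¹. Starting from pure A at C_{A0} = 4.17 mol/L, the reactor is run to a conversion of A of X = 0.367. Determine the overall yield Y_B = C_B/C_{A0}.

C_A = C_{A0}(1−X) = 2.640 mol/L.
Both paths are first order in A, so the instantaneous fraction to B is constant: dC_B/d(−C_A) = k₁/(k₁+k₂) = 0.1897.
C_B = 0.1897·(C_{A0}−C_A) = 0.1897×1.530 = 0.290 mol/L.
Y_B = C_B/C_{A0} = 0.2902/4.17 = 0.0696.

0.0696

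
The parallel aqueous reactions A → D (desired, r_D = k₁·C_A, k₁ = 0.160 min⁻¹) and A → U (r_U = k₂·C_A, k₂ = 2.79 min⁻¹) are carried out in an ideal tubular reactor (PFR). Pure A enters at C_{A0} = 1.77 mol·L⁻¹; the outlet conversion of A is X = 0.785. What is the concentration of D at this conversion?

0.0754 mol·L⁻¹

C_A = C_{A0}(1−X) = 0.3805 mol·L⁻¹.
Both paths are first order in A, so the instantaneous fraction to D is constant: dC_D/d(−C_A) = k₁/(k₁+k₂) = 0.05424.
C_D = 0.05424·(C_{A0}−C_A) = 0.05424×1.389 = 0.0754 mol·L⁻¹.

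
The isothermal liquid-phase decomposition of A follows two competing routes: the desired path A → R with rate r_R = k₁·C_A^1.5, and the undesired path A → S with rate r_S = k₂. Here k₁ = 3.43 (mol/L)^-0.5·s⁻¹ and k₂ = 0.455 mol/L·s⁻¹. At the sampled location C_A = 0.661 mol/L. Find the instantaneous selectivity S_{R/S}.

S_{R/S} = r_R/r_S = (k₁·C_A^1.5)/(k₂) = (k₁/k₂)·C_A^1.5.
= (3.43×0.6610^1.5) / (0.455) = 1.843/0.4550 = 4.05.

4.05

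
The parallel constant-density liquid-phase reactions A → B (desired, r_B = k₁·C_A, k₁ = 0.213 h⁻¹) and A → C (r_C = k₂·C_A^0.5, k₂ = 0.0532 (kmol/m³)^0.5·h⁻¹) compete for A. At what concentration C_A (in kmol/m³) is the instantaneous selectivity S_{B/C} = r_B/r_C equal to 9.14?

5.21 kmol/m³

S_{B/C} = (k₁/k₂)·C_A^0.5 ⇒ C_A = (S·k₂/k₁)^(2).
= (9.14×0.0532/0.213)^(2) = (2.283)^(2) = 5.21 kmol/m³.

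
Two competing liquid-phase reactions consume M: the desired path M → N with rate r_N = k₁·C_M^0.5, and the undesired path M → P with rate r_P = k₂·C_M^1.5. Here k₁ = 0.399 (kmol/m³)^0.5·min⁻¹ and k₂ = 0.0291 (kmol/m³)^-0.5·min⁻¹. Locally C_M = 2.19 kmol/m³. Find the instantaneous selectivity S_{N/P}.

6.26

S_{N/P} = r_N/r_P = (k₁·C_M^0.5)/(k₂·C_M^1.5) = (k₁/k₂)·C_M⁻¹.
= (0.399×2.190^0.5) / (0.0291×2.190^1.5) = 0.5905/0.09431 = 6.26.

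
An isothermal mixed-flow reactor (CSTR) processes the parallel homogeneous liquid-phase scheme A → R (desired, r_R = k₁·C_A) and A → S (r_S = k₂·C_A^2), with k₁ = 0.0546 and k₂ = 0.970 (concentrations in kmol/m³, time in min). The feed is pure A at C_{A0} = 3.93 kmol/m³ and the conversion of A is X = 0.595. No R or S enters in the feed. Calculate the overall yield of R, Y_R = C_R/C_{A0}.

Exit C_A = C_{A0}(1−X) = 3.93×0.405 = 1.592 kmol/m³.
Rates in a CSTR are evaluated at the outlet concentration: r_R = 0.0546×1.592 = 0.08690, r_S = 0.970×1.592^2 = 2.457.
Fraction of consumed A going to R: r_R/(r_R+r_S) = 0.03416.
C_R = 0.03416·C_{A0}·X = 0.03416×3.93×0.595 = 0.0799 kmol/m³; Y_R = C_R/C_{A0} = 0.0203.

0.0203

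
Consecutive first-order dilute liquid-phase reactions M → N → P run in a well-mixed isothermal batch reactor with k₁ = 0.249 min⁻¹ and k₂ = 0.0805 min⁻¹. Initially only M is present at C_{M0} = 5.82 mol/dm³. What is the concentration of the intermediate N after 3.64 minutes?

The intermediate concentration in a first-order A→B→C sequence is C_N = k₁C_{M0}(e^(−k₁t) − e^(−k₂t))/(k₂−k₁).
e^(−k₁t) = e^(−0.249×3.64) = e^(−0.9064) = 0.4040; e^(−k₂t) = e^(−0.2930) = 0.7460.
C_N = 0.249×5.82/(0.0805−0.249) × (0.4040−0.7460) = (-8.600)×(-0.3420) = 2.941 mol/dm³.

2.94 mol/dm³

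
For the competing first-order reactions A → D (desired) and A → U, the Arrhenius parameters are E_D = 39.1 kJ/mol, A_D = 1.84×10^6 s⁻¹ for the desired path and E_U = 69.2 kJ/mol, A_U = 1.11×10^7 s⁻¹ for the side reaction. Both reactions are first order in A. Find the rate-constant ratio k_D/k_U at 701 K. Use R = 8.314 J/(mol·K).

k_D/k_U = (A_D/A_U)·exp[−(E_D−E_U)/(RT)] = (A_D/A_U)·exp[(E_U−E_D)/(RT)].
(E_U−E_D)/(RT) = (69.2−39.1)×10³/(8.314×701) = 30100/5828 = 5.165.
k_D/k_U = (1.84×10^6/1.11×10^7)·exp(5.165) = 0.1658 × 175.0 = 29.0.
Since E_D < E_U, lowering the temperature improves selectivity toward D.

29.0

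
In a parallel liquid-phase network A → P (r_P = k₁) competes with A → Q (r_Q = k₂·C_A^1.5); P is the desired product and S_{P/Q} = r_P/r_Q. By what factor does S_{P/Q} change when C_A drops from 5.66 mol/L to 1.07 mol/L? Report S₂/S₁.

12.2

S_{P/Q} = (k₁/k₂)·C_A^-1.5, so S₂/S₁ = (C_{A,2}/C_{A,1})^-1.5.
= (1.07/5.66)^(-1.5) = (0.1890)^(-1.5) = 12.2.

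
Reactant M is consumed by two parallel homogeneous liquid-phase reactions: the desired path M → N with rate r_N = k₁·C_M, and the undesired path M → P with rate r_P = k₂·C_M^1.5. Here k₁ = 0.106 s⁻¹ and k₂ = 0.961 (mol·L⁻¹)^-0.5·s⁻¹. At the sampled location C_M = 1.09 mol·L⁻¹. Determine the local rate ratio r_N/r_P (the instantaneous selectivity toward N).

0.106

S_{N/P} = r_N/r_P = (k₁·C_M)/(k₂·C_M^1.5) = (k₁/k₂)·C_M^-0.5.
= (0.106×1.090) / (0.961×1.090^1.5) = 0.1155/1.094 = 0.106.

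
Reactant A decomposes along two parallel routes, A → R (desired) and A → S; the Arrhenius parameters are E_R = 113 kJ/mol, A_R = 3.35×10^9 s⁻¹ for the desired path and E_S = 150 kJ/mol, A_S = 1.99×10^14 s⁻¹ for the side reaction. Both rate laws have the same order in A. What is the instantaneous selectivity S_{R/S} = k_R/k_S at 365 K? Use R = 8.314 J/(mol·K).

k_R/k_S = (A_R/A_S)·exp[−(E_R−E_S)/(RT)] = (A_R/A_S)·exp[(E_S−E_R)/(RT)].
(E_S−E_R)/(RT) = (150−113)×10³/(8.314×365) = 37000/3035 = 12.19.
k_R/k_S = (3.35×10^9/1.99×10^14)·exp(12.19) = 1.683×10^-5 × 1.973×10^5 = 3.32.
Since E_R < E_S, lowering the temperature improves selectivity toward R.

3.32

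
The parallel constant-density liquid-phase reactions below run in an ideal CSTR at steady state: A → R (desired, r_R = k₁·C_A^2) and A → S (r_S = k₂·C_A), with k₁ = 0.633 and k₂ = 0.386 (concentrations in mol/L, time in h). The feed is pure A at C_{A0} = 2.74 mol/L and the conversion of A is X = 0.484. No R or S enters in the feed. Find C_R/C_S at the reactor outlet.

2.32

Exit C_A = C_{A0}(1−X) = 2.74×0.516 = 1.414 mol/L.
In a CSTR the entire volume is at exit conditions, so r_R = 0.633×1.414^2 = 1.265 and r_S = 0.386×1.414 = 0.5457.
Overall selectivity = C_R/C_S = r_Rτ/(r_Sτ) = r_R/r_S = 2.32.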